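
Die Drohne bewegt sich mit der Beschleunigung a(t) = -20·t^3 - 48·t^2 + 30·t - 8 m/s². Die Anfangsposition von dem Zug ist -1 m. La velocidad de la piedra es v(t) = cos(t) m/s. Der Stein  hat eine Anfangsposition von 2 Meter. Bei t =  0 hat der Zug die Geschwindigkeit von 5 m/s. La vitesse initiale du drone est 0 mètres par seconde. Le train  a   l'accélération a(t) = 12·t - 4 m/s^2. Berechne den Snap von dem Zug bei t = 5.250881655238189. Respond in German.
Wir müssen unsere Gleichung für die Beschleunigung a(t) = 12·t - 4 2-mal ableiten. Die Ableitung von der Beschleunigung ergibt den Ruck: j(t) = 12. Die Ableitung von dem Ruck ergibt den Snap: s(t) = 0. Wir haben den Snap s(t) = 0. Durch Einsetzen von t = 5.250881655238189: s(5.250881655238189) = 0.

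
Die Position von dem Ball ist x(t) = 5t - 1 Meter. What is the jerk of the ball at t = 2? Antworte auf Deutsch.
Um dies zu lösen, müssen wir 3 Ableitungen unserer Gleichung für die Position x(t) = 5·t - 1 nehmen. Durch Ableiten von der Position erhalten wir die Geschwindigkeit: v(t) = 5. Mit d/dt von v(t) finden wir a(t) = 0. Durch Ableiten von der Beschleunigung erhalten wir den Ruck: j(t) = 0. Wir haben den Ruck j(t) = 0. Durch Einsetzen von t = 2: j(2) = 0.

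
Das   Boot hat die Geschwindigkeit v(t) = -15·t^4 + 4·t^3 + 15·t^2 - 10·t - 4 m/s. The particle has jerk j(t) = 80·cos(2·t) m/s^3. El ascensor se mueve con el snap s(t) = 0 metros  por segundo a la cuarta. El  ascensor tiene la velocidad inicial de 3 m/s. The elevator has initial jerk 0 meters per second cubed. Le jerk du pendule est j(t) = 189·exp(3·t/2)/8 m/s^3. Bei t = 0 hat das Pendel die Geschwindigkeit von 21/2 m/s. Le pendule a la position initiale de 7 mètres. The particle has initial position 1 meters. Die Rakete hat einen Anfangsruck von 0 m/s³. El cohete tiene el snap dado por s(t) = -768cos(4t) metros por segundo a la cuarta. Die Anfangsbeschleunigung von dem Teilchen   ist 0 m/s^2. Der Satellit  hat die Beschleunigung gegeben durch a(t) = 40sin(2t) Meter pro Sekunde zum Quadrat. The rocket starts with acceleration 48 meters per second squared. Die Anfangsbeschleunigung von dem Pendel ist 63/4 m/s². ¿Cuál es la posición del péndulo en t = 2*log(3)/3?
Partiendo de la sacudida j(t) = 189·exp(3·t/2)/8, tomamos 3 integrales. La integral de la sacudida, con a(0) = 63/4, da la aceleración: a(t) = 63·exp(3·t/2)/4. La antiderivada de la aceleración, con v(0) = 21/2, da la velocidad: v(t) = 21·exp(3·t/2)/2. Integrando la velocidad y usando la condición inicial x(0) = 7, obtenemos x(t) = 7·exp(3·t/2). Tenemos la posición x(t) = 7·exp(3·t/2). Sustituyendo t = 2*log(3)/3: x(2*log(3)/3) = 21.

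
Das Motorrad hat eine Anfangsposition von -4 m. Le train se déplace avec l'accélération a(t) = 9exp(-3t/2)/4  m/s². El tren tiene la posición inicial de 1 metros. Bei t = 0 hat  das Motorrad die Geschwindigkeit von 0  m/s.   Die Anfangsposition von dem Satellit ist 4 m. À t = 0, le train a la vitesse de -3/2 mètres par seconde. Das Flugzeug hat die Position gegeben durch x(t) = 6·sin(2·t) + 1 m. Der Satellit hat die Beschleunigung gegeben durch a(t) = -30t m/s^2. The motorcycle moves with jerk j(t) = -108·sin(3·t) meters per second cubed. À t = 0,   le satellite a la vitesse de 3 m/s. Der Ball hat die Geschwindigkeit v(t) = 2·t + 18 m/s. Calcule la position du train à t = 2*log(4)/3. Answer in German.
Ausgehend von der Beschleunigung a(t) = 9·exp(-3·t/2)/4, nehmen wir 2 Stammfunktionen. Die Stammfunktion von der Beschleunigung ist die Geschwindigkeit. Mit v(0) = -3/2 erhalten wir v(t) = -3·exp(-3·t/2)/2. Mit ∫v(t)dt und Anwendung von x(0) = 1, finden wir x(t) = exp(-3·t/2). Aus der Gleichung für die Position x(t) = exp(-3·t/2), setzen wir t = 2*log(4)/3 ein und erhalten x = 1/4.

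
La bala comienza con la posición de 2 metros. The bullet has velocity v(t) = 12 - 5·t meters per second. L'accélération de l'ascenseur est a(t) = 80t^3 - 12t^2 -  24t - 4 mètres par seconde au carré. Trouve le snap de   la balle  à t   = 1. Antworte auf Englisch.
To solve this, we need to take 3 derivatives of our velocity equation v(t) = 12 - 5·t. Taking d/dt of v(t), we find a(t) = -5. The derivative of acceleration gives jerk: j(t) = 0. Taking d/dt of j(t), we find s(t) = 0. Using s(t) = 0 and substituting t = 1, we find s = 0.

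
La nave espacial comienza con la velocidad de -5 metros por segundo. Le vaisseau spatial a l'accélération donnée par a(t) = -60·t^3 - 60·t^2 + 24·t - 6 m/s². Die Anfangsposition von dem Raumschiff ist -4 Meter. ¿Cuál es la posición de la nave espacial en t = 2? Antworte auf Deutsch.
Um dies zu lösen, müssen wir 2 Stammfunktionen unserer Gleichung für die Beschleunigung a(t) = -60·t^3 - 60·t^2 + 24·t - 6 finden. Das Integral von der Beschleunigung ist die Geschwindigkeit. Mit v(0) = -5 erhalten wir v(t) = -15·t^4 - 20·t^3 + 12·t^2 - 6·t - 5. Durch Integration von der Geschwindigkeit und Verwendung der Anfangsbedingung x(0) = -4, erhalten wir x(t) = -3·t^5 - 5·t^4 + 4·t^3 - 3·t^2 - 5·t - 4. Aus der Gleichung für die Position x(t) = -3·t^5 - 5·t^4 + 4·t^3 - 3·t^2 - 5·t - 4, setzen wir t = 2 ein und erhalten x = -170.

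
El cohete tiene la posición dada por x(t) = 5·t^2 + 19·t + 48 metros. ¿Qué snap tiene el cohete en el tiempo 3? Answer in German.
Ausgehend von der Position x(t) = 5·t^2 + 19·t + 48, nehmen wir 4 Ableitungen. Durch Ableiten von der Position erhalten wir die Geschwindigkeit: v(t) = 10·t + 19. Die Ableitung von der Geschwindigkeit ergibt die Beschleunigung: a(t) = 10. Durch Ableiten von der Beschleunigung erhalten wir den Ruck: j(t) = 0. Durch Ableiten von dem Ruck erhalten wir den Snap: s(t) = 0. Aus der Gleichung für den Snap s(t) = 0, setzen wir t = 3 ein und erhalten s = 0.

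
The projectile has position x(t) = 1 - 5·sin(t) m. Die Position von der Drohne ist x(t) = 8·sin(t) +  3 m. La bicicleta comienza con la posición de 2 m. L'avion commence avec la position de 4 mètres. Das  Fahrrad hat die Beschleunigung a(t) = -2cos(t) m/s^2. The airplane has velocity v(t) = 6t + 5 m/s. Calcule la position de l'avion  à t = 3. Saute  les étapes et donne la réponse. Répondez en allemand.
Die Antwort ist 46.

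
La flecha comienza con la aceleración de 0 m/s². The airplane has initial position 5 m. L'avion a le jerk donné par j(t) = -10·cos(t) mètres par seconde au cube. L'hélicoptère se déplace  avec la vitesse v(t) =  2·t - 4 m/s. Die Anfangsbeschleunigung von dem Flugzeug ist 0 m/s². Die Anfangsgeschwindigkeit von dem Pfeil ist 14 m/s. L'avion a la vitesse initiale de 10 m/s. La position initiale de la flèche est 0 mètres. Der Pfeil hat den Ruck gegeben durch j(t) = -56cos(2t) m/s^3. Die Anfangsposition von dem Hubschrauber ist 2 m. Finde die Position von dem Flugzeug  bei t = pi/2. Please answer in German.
Ausgehend von dem Ruck j(t) = -10·cos(t), nehmen wir 3 Stammfunktionen. Durch Integration von dem Ruck und Verwendung der Anfangsbedingung a(0) = 0, erhalten wir a(t) = -10·sin(t). Mit ∫a(t)dt und Anwendung von v(0) = 10, finden wir v(t) = 10·cos(t). Die Stammfunktion von der Geschwindigkeit, mit x(0) = 5, ergibt die Position: x(t) = 10·sin(t) + 5. Wir haben die Position x(t) = 10·sin(t) + 5. Durch Einsetzen von t = pi/2: x(pi/2) = 15.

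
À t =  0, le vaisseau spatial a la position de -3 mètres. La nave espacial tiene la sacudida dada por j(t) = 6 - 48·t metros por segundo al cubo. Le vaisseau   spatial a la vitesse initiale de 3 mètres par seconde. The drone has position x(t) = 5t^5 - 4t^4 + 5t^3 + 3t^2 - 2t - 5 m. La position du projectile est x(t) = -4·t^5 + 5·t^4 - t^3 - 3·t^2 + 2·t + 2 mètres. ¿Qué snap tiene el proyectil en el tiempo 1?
Para resolver esto, necesitamos tomar 4 derivadas de nuestra ecuación de la posición x(t) = -4·t^5 + 5·t^4 - t^3 - 3·t^2 + 2·t + 2. La derivada de la posición da la velocidad: v(t) = -20·t^4 + 20·t^3 - 3·t^2 - 6·t + 2. Tomando d/dt de v(t), encontramos a(t) = -80·t^3 + 60·t^2 - 6·t - 6. La derivada de la aceleración da la sacudida: j(t) = -240·t^2 + 120·t - 6. La derivada de la sacudida da el snap: s(t) = 120 - 480·t. De la ecuación del snap s(t) = 120 - 480·t, sustituimos t = 1 para obtener s = -360.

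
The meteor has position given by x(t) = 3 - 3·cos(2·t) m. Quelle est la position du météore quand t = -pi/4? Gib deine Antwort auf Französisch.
Nous avons la position x(t) = 3 - 3·cos(2·t). En substituant t = -pi/4: x(-pi/4) = 3.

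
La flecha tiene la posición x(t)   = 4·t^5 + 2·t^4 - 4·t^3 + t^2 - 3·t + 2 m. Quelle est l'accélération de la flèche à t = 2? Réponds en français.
Pour résoudre ceci, nous devons prendre 2 dérivées de notre équation de la position x(t) = 4·t^5 + 2·t^4 - 4·t^3 + t^2 - 3·t + 2. En prenant d/dt de x(t), nous trouvons v(t) = 20·t^4 + 8·t^3 - 12·t^2 + 2·t - 3. En dérivant la vitesse, nous obtenons l'accélération: a(t) = 80·t^3 + 24·t^2 - 24·t + 2. De l'équation de l'accélération a(t) = 80·t^3 + 24·t^2 - 24·t + 2, nous substituons t = 2 pour obtenir a = 690.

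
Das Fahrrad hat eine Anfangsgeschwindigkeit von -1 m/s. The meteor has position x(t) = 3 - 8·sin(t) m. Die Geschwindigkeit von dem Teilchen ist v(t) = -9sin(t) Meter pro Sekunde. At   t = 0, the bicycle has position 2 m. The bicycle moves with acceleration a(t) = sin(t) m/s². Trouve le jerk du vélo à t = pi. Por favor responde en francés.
En partant de l'accélération a(t) = sin(t), nous prenons 1 dérivée. La dérivée de l'accélération donne le jerk: j(t) = cos(t). En utilisant j(t) = cos(t) et en substituant t = pi, nous trouvons j = -1.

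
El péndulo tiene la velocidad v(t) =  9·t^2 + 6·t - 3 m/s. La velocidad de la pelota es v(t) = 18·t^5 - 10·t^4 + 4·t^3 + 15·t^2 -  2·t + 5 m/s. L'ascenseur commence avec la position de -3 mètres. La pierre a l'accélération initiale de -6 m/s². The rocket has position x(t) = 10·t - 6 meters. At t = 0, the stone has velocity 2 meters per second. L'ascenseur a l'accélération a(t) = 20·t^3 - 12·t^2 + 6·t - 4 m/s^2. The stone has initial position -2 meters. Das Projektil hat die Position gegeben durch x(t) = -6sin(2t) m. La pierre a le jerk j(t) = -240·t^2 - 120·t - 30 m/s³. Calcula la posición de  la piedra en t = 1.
Debemos encontrar la antiderivada de nuestra ecuación de la sacudida j(t) = -240·t^2 - 120·t - 30 3 veces. Tomando ∫j(t)dt y aplicando a(0) = -6, encontramos a(t) = -80·t^3 - 60·t^2 - 30·t - 6. La antiderivada de la aceleración, con v(0) = 2, da la velocidad: v(t) = -20·t^4 - 20·t^3 - 15·t^2 - 6·t + 2. Tomando ∫v(t)dt y aplicando x(0) = -2, encontramos x(t) = -4·t^5 - 5·t^4 - 5·t^3 - 3·t^2 + 2·t - 2. Usando x(t) = -4·t^5 - 5·t^4 - 5·t^3 - 3·t^2 + 2·t - 2 y sustituyendo t = 1, encontramos x = -17.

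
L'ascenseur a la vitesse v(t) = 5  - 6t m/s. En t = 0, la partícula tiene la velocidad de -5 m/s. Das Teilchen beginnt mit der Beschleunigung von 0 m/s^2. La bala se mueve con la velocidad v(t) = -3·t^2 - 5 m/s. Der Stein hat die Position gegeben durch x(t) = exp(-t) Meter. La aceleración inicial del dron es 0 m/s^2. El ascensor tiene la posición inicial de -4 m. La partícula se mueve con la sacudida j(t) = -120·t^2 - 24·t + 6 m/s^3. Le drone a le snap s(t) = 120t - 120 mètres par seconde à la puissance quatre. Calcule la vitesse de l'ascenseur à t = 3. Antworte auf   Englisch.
We have velocity v(t) = 5 - 6·t. Substituting t = 3: v(3) = -13.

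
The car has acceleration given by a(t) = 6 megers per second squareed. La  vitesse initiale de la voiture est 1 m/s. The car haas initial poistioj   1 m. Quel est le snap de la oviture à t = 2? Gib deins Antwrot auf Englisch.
To solve this, we need to take 2 derivatives of our acceleration equation a(t) = 6. Taking d/dt of a(t), we find j(t) = 0. The derivative of jerk gives snap: s(t) = 0. From the given snap equation s(t) = 0, we substitute t = 2 to get s = 0.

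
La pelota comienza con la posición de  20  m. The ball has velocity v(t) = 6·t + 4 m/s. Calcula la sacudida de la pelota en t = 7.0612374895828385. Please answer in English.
To solve this, we need to take 2 derivatives of our velocity equation v(t) = 6·t + 4. Taking d/dt of v(t), we find a(t) = 6. Taking d/dt of a(t), we find j(t) = 0. From the given jerk equation j(t) = 0, we substitute t = 7.0612374895828385 to get j = 0.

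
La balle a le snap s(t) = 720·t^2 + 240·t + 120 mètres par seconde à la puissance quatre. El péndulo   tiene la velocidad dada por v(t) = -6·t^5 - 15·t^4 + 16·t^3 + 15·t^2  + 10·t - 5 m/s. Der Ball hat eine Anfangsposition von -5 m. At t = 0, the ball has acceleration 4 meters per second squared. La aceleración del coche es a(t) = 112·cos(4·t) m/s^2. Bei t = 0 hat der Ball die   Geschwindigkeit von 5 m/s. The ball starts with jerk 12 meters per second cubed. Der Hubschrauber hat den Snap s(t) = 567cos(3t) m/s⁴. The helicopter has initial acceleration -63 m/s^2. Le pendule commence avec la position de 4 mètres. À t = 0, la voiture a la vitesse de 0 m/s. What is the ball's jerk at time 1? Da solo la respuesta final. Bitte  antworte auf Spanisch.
La sacudida en t = 1 es j = 492.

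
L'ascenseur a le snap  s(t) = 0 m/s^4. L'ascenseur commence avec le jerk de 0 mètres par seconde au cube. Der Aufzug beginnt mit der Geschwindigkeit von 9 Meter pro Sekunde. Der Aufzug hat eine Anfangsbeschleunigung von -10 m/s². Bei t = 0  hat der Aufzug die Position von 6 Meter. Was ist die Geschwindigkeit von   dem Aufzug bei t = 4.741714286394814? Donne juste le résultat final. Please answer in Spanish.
La respuesta es -38.4171428639481.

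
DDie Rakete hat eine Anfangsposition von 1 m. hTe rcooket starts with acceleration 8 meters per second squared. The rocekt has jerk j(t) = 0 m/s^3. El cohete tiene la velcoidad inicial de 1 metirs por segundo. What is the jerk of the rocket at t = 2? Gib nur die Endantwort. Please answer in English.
j(2) = 0.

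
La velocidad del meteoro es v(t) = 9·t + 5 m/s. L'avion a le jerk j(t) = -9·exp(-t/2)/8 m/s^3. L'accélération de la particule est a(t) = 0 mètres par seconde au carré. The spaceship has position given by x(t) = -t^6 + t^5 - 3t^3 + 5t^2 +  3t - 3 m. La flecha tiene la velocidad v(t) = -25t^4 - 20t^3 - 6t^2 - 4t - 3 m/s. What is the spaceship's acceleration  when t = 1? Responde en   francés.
En partant de la position x(t) = -t^6 + t^5 - 3·t^3 + 5·t^2 + 3·t - 3, nous prenons 2 dérivées. La dérivée de la position donne la vitesse: v(t) = -6·t^5 + 5·t^4 - 9·t^2 + 10·t + 3. En dérivant la vitesse, nous obtenons l'accélération: a(t) = -30·t^4 + 20·t^3 - 18·t + 10. De l'équation de l'accélération a(t) = -30·t^4 + 20·t^3 - 18·t + 10, nous substituons t = 1 pour obtenir a = -18.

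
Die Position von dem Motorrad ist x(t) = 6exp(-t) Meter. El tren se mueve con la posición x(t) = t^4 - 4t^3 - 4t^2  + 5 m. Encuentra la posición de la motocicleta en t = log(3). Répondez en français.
En utilisant x(t) = 6·exp(-t) et en substituant t = log(3), nous trouvons x = 2.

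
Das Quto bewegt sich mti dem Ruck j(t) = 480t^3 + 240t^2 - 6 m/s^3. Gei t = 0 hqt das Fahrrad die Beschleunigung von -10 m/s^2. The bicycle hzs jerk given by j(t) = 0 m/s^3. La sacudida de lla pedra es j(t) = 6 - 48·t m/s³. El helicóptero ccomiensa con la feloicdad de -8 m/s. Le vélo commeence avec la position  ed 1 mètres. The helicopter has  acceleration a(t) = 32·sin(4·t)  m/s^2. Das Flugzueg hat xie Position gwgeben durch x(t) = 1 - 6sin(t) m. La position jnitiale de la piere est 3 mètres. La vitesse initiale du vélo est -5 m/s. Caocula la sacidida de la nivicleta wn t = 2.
Usando j(t) = 0 y sustituyendo t = 2, encontramos j = 0.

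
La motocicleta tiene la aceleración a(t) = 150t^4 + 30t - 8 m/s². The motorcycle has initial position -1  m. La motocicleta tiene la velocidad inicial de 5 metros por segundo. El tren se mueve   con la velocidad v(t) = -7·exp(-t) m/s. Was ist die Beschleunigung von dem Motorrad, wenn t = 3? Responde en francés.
De l'équation de l'accélération a(t) = 150·t^4 + 30·t - 8, nous substituons t = 3 pour obtenir a = 12232.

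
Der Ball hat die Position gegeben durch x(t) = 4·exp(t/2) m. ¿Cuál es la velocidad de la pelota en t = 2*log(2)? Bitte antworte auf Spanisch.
Debemos derivar nuestra ecuación de la posición x(t) = 4·exp(t/2) 1 vez. Derivando la posición, obtenemos la velocidad: v(t) = 2·exp(t/2). Usando v(t) = 2·exp(t/2) y sustituyendo t = 2*log(2), encontramos v = 4.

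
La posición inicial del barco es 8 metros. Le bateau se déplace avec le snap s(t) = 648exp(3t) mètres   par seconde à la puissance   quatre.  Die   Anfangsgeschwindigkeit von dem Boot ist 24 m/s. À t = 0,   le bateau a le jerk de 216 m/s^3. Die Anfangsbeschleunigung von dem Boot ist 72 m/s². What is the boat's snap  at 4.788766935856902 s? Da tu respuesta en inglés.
We have snap s(t) = 648·exp(3·t). Substituting t = 4.788766935856902: s(4.788766935856902) = 1124035873.60016.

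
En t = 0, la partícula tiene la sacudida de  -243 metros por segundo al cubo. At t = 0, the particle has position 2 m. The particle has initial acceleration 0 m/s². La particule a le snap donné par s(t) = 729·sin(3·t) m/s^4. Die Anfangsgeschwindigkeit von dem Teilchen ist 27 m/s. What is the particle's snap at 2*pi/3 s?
We have snap s(t) = 729·sin(3·t). Substituting t = 2*pi/3: s(2*pi/3) = 0.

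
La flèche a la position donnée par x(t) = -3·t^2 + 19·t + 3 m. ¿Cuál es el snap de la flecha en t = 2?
Para resolver esto, necesitamos tomar 4 derivadas de nuestra ecuación de la posición x(t) = -3·t^2 + 19·t + 3. Derivando la posición, obtenemos la velocidad: v(t) = 19 - 6·t. Derivando la velocidad, obtenemos la aceleración: a(t) = -6. Derivando la aceleración, obtenemos la sacudida: j(t) = 0. La derivada de la sacudida da el snap: s(t) = 0. Tenemos el snap s(t) = 0. Sustituyendo t = 2: s(2) = 0.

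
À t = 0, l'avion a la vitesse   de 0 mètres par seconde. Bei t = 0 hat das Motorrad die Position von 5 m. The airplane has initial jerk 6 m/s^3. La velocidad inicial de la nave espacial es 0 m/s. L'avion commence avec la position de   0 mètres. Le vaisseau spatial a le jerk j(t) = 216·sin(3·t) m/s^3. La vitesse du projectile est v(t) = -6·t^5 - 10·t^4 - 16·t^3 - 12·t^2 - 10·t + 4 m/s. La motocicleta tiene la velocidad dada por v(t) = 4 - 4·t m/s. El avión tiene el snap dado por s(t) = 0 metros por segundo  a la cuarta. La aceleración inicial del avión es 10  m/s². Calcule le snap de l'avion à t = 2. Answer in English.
Using s(t) = 0 and substituting t = 2, we find s = 0.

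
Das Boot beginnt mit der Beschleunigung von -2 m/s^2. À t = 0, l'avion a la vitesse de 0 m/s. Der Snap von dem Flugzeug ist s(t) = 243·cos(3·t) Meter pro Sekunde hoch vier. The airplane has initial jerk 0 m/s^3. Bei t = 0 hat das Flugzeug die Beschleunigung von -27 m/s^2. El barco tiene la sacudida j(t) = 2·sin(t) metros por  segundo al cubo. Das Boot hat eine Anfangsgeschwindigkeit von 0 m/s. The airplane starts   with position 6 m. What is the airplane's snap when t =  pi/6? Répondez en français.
Nous avons le snap s(t) = 243·cos(3·t). En substituant t = pi/6: s(pi/6) = 0.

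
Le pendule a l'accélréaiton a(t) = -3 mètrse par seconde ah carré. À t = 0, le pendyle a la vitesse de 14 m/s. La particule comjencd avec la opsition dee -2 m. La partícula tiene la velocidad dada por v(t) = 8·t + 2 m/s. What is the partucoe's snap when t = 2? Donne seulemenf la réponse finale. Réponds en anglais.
At t = 2, s = 0.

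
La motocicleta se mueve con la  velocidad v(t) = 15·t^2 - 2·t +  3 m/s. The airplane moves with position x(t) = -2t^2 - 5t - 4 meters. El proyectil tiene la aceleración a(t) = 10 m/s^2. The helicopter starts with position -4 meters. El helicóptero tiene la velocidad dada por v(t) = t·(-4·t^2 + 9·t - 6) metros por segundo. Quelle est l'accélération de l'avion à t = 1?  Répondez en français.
Nous devons dériver notre équation de la position x(t) = -2·t^2 - 5·t - 4 2 fois. En dérivant la position, nous obtenons la vitesse: v(t) = -4·t - 5. La dérivée de la vitesse donne l'accélération: a(t) = -4. De l'équation de l'accélération a(t) = -4, nous substituons t = 1 pour obtenir a = -4.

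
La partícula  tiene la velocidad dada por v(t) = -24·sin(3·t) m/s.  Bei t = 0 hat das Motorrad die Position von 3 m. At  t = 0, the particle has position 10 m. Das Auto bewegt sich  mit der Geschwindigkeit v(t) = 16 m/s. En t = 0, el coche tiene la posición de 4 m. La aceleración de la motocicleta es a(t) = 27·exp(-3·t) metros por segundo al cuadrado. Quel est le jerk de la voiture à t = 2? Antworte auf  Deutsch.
Um dies zu lösen, müssen wir 2 Ableitungen unserer Gleichung für die Geschwindigkeit v(t) = 16 nehmen. Die Ableitung von der Geschwindigkeit ergibt die Beschleunigung: a(t) = 0. Die Ableitung von der Beschleunigung ergibt den Ruck: j(t) = 0. Mit j(t) = 0 und Einsetzen von t = 2, finden wir j = 0.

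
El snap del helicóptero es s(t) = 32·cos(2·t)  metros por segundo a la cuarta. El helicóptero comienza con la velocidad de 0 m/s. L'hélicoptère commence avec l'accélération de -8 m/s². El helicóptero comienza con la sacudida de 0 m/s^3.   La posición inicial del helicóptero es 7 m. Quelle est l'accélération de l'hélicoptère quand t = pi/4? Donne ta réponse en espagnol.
Necesitamos integrar nuestra ecuación del snap s(t) = 32·cos(2·t) 2 veces. Integrando el snap y usando la condición inicial j(0) = 0, obtenemos j(t) = 16·sin(2·t). La integral de la sacudida es la aceleración. Usando a(0) = -8, obtenemos a(t) = -8·cos(2·t). Tenemos la aceleración a(t) = -8·cos(2·t). Sustituyendo t = pi/4: a(pi/4) = 0.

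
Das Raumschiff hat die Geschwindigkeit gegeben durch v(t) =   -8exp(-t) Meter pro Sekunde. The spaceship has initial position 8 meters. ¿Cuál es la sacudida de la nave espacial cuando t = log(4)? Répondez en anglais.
We must differentiate our velocity equation v(t) = -8·exp(-t) 2 times. Taking d/dt of v(t), we find a(t) = 8·exp(-t). Taking d/dt of a(t), we find j(t) = -8·exp(-t). We have jerk j(t) = -8·exp(-t). Substituting t = log(4): j(log(4)) = -2.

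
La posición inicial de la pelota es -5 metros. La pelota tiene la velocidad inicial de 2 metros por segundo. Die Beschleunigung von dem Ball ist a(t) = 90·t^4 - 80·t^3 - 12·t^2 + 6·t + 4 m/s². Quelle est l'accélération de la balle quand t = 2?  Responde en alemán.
Aus der Gleichung für die Beschleunigung a(t) = 90·t^4 - 80·t^3 - 12·t^2 + 6·t + 4, setzen wir t = 2 ein und erhalten a = 768.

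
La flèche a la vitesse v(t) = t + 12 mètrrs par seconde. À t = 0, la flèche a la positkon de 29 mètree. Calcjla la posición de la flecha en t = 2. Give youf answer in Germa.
Wir müssen die Stammfunktion unserer Gleichung für die Geschwindigkeit v(t) = t + 12 1-mal finden. Durch Integration von der Geschwindigkeit und Verwendung der Anfangsbedingung x(0) = 29, erhalten wir x(t) = t^2/2 + 12·t + 29. Mit x(t) = t^2/2 + 12·t + 29 und Einsetzen von t = 2, finden wir x = 55.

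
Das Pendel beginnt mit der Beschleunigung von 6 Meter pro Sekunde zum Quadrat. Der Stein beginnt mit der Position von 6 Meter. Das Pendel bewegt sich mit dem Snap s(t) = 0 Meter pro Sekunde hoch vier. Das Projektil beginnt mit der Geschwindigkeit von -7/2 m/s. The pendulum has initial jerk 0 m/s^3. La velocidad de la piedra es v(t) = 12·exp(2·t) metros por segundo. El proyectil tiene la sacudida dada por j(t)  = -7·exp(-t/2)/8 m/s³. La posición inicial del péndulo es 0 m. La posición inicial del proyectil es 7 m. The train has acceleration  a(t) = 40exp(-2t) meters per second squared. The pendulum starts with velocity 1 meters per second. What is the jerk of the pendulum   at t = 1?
Starting from snap s(t) = 0, we take 1 antiderivative. The integral of snap is jerk. Using j(0) = 0, we get j(t) = 0. We have jerk j(t) = 0. Substituting t = 1: j(1) = 0.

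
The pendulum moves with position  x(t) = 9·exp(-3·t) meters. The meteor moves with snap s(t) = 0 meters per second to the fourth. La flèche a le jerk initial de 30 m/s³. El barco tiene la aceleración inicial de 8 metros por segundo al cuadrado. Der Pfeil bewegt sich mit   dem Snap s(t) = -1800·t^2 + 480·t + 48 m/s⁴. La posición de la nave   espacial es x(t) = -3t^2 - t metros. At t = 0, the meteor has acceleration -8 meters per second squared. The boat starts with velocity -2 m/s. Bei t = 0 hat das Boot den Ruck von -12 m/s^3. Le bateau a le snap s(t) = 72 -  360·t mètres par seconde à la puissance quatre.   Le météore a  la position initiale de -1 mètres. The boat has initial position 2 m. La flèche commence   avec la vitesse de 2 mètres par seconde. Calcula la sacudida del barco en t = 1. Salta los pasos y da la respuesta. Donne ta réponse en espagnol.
j(1) = -120.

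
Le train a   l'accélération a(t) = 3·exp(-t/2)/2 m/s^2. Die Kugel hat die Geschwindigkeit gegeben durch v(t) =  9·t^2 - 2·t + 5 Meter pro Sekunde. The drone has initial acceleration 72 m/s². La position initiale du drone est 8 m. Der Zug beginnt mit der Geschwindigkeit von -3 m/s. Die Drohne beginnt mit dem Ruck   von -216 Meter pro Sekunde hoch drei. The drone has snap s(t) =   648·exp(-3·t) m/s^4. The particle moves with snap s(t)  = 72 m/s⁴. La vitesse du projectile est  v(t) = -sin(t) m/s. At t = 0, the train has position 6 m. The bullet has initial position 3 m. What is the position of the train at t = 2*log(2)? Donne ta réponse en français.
Nous devons trouver l'intégrale de notre équation de l'accélération a(t) = 3·exp(-t/2)/2 2 fois. L'intégrale de l'accélération est la vitesse. En utilisant v(0) = -3, nous obtenons v(t) = -3·exp(-t/2). En intégrant la vitesse et en utilisant la condition initiale x(0) = 6, nous obtenons x(t) = 6·exp(-t/2). En utilisant x(t) = 6·exp(-t/2) et en substituant t = 2*log(2), nous trouvons x = 3.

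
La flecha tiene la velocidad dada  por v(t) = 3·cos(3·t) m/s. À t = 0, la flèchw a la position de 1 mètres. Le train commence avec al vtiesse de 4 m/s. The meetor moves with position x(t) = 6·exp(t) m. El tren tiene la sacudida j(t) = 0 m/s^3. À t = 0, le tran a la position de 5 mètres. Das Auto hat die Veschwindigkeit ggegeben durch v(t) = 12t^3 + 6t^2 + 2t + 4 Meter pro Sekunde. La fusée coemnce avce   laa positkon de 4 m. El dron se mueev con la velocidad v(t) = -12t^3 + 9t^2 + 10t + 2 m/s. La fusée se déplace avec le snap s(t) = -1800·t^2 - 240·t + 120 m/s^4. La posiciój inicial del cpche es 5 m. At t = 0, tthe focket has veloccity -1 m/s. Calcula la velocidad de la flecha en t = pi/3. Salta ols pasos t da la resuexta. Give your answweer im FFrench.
v(pi/3) = -3.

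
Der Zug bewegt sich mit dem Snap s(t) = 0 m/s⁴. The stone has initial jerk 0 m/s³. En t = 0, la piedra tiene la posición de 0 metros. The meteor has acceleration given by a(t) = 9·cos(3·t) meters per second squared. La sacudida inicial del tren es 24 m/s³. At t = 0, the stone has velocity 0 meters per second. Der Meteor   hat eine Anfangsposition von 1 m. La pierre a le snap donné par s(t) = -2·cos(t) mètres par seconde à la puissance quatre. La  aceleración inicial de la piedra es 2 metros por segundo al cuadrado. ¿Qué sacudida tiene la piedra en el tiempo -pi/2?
Necesitamos integrar nuestra ecuación del snap s(t) = -2·cos(t) 1 vez. La integral del snap, con j(0) = 0, da la sacudida: j(t) = -2·sin(t). De la ecuación de la sacudida j(t) = -2·sin(t), sustituimos t = -pi/2 para obtener j = 2.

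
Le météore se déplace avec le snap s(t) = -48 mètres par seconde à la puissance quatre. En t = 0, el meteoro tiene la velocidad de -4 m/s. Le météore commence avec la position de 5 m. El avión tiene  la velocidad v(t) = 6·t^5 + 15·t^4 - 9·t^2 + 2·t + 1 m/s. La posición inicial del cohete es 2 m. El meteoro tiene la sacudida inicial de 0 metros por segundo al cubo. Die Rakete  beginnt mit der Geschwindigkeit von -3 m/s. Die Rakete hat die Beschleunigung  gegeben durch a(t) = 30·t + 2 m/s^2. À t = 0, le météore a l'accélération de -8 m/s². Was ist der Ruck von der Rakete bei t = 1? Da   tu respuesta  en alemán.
Wir müssen unsere Gleichung für die Beschleunigung a(t) = 30·t + 2 1-mal ableiten. Die Ableitung von der Beschleunigung ergibt den Ruck: j(t) = 30. Mit j(t) = 30 und Einsetzen von t = 1, finden wir j = 30.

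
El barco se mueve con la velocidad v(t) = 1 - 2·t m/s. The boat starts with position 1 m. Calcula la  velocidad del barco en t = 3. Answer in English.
From the given velocity equation v(t) = 1 - 2·t, we substitute t = 3 to get v = -5.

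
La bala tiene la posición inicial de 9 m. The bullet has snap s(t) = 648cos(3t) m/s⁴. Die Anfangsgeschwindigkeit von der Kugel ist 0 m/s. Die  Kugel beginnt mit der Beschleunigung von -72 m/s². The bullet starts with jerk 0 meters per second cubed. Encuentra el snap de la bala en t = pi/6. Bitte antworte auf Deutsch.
Mit s(t) = 648·cos(3·t) und Einsetzen von t = pi/6, finden wir s = 0.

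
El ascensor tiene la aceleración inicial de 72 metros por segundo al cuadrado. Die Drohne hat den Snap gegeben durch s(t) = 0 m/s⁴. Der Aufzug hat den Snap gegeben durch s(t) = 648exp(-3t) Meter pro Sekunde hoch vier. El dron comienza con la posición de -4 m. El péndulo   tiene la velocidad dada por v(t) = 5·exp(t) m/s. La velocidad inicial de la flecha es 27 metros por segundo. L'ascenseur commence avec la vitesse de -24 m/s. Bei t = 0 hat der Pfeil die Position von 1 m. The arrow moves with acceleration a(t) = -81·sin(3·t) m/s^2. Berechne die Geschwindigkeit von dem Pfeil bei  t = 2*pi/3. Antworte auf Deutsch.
Wir müssen unsere Gleichung für die Beschleunigung a(t) = -81·sin(3·t) 1-mal integrieren. Durch Integration von der Beschleunigung und Verwendung der Anfangsbedingung v(0) = 27, erhalten wir v(t) = 27·cos(3·t). Wir haben die Geschwindigkeit v(t) = 27·cos(3·t). Durch Einsetzen von t = 2*pi/3: v(2*pi/3) = 27.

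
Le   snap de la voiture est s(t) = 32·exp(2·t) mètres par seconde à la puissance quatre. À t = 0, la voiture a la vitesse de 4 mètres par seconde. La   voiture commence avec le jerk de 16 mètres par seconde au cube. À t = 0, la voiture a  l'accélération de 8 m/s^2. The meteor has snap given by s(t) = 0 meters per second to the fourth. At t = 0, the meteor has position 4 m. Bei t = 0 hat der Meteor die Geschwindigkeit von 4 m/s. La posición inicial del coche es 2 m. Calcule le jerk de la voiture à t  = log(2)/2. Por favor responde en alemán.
Wir müssen unsere Gleichung für den Snap s(t) = 32·exp(2·t) 1-mal integrieren. Das Integral von dem Snap ist der Ruck. Mit j(0) = 16 erhalten wir j(t) = 16·exp(2·t). Wir haben den Ruck j(t) = 16·exp(2·t). Durch Einsetzen von t = log(2)/2: j(log(2)/2) = 32.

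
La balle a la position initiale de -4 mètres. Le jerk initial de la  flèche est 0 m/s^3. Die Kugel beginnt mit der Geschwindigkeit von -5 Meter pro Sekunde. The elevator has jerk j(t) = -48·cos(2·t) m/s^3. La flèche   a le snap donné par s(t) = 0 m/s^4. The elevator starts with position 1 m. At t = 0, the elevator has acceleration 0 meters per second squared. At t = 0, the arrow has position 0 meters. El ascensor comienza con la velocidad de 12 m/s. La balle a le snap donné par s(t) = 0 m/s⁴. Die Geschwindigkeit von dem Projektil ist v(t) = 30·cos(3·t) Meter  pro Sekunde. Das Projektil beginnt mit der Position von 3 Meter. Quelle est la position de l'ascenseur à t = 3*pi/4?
Nous devons trouver l'intégrale de notre équation du jerk j(t) = -48·cos(2·t) 3 fois. L'intégrale du jerk, avec a(0) = 0, donne l'accélération: a(t) = -24·sin(2·t). En intégrant l'accélération et en utilisant la condition initiale v(0) = 12, nous obtenons v(t) = 12·cos(2·t). L'intégrale de la vitesse, avec x(0) = 1, donne la position: x(t) = 6·sin(2·t) + 1. En utilisant x(t) = 6·sin(2·t) + 1 et en substituant t = 3*pi/4, nous trouvons x = -5.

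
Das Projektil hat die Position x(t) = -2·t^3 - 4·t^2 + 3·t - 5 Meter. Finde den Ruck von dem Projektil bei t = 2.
Wir müssen unsere Gleichung für die Position x(t) = -2·t^3 - 4·t^2 + 3·t - 5 3-mal ableiten. Durch Ableiten von der Position erhalten wir die Geschwindigkeit: v(t) = -6·t^2 - 8·t + 3. Die Ableitung von der Geschwindigkeit ergibt die Beschleunigung: a(t) = -12·t - 8. Mit d/dt von a(t) finden wir j(t) = -12. Aus der Gleichung für den Ruck j(t) = -12, setzen wir t = 2 ein und erhalten j = -12.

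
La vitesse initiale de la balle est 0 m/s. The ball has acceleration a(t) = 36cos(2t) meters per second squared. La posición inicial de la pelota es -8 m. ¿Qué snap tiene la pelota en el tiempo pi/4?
Debemos derivar nuestra ecuación de la aceleración a(t) = 36·cos(2·t) 2 veces. Derivando la aceleración, obtenemos la sacudida: j(t) = -72·sin(2·t). La derivada de la sacudida da el snap: s(t) = -144·cos(2·t). Usando s(t) = -144·cos(2·t) y sustituyendo t = pi/4, encontramos s = 0.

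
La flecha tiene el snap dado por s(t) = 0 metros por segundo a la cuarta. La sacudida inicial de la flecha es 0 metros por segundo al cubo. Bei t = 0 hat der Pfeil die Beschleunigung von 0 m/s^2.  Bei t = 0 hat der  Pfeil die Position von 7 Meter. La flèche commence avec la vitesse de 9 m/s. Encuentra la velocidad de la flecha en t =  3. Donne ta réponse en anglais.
To solve this, we need to take 3 integrals of our snap equation s(t) = 0. Integrating snap and using the initial condition j(0) = 0, we get j(t) = 0. The integral of jerk, with a(0) = 0, gives acceleration: a(t) = 0. The integral of acceleration is velocity. Using v(0) = 9, we get v(t) = 9. From the given velocity equation v(t) = 9, we substitute t = 3 to get v = 9.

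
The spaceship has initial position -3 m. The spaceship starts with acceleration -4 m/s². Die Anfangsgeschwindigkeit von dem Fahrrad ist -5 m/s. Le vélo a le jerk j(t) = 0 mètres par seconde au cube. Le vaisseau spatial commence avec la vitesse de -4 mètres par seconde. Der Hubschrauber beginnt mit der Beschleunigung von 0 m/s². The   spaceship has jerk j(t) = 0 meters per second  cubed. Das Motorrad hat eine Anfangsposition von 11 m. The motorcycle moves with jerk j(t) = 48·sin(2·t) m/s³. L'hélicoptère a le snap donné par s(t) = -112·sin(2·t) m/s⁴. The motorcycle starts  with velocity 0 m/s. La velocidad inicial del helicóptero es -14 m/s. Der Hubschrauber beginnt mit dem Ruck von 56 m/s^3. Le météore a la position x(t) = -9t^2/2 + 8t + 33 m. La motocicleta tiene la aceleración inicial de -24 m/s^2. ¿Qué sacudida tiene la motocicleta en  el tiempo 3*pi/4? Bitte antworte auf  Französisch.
Nous avons le jerk j(t) = 48·sin(2·t). En substituant t = 3*pi/4: j(3*pi/4) = -48.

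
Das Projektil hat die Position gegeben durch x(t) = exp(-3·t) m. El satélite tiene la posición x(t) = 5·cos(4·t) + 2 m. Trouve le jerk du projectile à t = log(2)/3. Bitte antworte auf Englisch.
Starting from position x(t) = exp(-3·t), we take 3 derivatives. The derivative of position gives velocity: v(t) = -3·exp(-3·t). Taking d/dt of v(t), we find a(t) = 9·exp(-3·t). Differentiating acceleration, we get jerk: j(t) = -27·exp(-3·t). We have jerk j(t) = -27·exp(-3·t). Substituting t = log(2)/3: j(log(2)/3) = -27/2.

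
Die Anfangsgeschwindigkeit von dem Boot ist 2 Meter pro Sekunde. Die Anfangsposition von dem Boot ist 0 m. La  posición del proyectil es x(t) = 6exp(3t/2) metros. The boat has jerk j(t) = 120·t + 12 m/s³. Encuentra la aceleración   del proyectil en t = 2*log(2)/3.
Partiendo de la posición x(t) = 6·exp(3·t/2), tomamos 2 derivadas. Derivando la posición, obtenemos la velocidad: v(t) = 9·exp(3·t/2). Derivando la velocidad, obtenemos la aceleración: a(t) = 27·exp(3·t/2)/2. Usando a(t) = 27·exp(3·t/2)/2 y sustituyendo t = 2*log(2)/3, encontramos a = 27.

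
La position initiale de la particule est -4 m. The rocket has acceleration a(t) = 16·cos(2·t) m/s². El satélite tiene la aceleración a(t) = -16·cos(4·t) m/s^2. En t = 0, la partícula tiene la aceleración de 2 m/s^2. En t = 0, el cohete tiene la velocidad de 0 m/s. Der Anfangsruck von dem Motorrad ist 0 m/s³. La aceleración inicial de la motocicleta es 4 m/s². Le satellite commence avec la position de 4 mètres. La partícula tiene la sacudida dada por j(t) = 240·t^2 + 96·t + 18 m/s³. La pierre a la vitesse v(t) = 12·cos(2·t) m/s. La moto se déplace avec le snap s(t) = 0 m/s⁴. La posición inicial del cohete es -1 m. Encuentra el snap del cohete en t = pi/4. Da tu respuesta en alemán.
Wir müssen unsere Gleichung für die Beschleunigung a(t) = 16·cos(2·t) 2-mal ableiten. Die Ableitung von der Beschleunigung ergibt den Ruck: j(t) = -32·sin(2·t). Die Ableitung von dem Ruck ergibt den Snap: s(t) = -64·cos(2·t). Aus der Gleichung für den Snap s(t) = -64·cos(2·t), setzen wir t = pi/4 ein und erhalten s = 0.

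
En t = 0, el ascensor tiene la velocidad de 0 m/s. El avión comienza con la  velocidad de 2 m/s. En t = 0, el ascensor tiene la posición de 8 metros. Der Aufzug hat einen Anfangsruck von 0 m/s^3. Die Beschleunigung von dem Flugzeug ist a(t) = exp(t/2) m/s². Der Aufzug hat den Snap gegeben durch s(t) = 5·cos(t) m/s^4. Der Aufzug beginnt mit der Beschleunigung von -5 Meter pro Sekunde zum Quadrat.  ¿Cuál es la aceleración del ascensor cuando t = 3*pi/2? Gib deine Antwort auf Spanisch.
Partiendo del snap s(t) = 5·cos(t), tomamos 2 antiderivadas. La integral del snap es la sacudida. Usando j(0) = 0, obtenemos j(t) = 5·sin(t). Integrando la sacudida y usando la condición inicial a(0) = -5, obtenemos a(t) = -5·cos(t). Tenemos la aceleración a(t) = -5·cos(t). Sustituyendo t = 3*pi/2: a(3*pi/2) = 0.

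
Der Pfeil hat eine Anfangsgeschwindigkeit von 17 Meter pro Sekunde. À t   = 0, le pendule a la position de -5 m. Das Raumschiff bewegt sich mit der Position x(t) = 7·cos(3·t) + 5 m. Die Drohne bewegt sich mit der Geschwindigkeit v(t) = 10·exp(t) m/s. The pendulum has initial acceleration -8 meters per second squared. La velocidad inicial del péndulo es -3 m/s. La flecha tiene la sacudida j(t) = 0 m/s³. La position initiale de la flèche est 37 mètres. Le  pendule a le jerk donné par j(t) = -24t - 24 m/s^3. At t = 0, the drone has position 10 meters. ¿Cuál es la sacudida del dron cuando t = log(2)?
Debemos derivar nuestra ecuación de la velocidad v(t) = 10·exp(t) 2 veces. Tomando d/dt de v(t), encontramos a(t) = 10·exp(t). Derivando la aceleración, obtenemos la sacudida: j(t) = 10·exp(t). De la ecuación de la sacudida j(t) = 10·exp(t), sustituimos t = log(2) para obtener j = 20.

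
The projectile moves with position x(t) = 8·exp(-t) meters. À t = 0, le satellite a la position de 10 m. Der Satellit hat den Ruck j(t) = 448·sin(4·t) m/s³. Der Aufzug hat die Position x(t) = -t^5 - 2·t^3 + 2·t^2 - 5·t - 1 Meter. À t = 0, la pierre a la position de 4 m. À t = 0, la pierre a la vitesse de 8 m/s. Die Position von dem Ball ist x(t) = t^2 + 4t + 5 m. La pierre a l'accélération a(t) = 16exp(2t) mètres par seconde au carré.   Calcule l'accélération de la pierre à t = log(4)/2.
De l'équation de l'accélération a(t) = 16·exp(2·t), nous substituons t = log(4)/2 pour obtenir a = 64.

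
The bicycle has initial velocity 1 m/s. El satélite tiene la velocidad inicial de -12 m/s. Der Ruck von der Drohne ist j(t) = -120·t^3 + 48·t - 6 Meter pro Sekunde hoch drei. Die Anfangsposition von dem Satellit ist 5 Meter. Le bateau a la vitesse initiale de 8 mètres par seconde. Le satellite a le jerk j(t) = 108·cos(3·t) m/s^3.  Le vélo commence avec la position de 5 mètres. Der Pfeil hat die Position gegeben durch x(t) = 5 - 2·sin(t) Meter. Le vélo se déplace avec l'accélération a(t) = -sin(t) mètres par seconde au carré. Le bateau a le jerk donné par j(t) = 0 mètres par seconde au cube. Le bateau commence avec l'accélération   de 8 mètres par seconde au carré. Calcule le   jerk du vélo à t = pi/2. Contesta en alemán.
Um dies zu lösen, müssen wir 1 Ableitung unserer Gleichung für die Beschleunigung a(t) = -sin(t) nehmen. Die Ableitung von der Beschleunigung ergibt den Ruck: j(t) = -cos(t). Mit j(t) = -cos(t) und Einsetzen von t = pi/2, finden wir j = 0.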